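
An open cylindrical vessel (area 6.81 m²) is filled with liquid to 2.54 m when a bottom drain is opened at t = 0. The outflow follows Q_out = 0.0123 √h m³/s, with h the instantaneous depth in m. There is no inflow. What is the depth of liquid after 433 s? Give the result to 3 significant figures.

Unsteady balance on liquid volume: A dh/dt = −0.0123 √h.
Separate and integrate: 2(√h − √h₀) = −(0.0123/A) t.
√h = √2.54 − 0.0123·433/(2·6.81) = 1.5937 − 0.39104 = 1.2027.
h = 1.2027² = 1.4465 m.

1.45 m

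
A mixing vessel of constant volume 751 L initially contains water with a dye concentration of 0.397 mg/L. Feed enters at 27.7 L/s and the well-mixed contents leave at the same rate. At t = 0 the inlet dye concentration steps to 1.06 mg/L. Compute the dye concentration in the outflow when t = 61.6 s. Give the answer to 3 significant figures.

0.992 mg/L

Transient balance on the dissolved component: V dC/dt = Q(C_in − C).
So dC/dt = (C_in − C)/τ with τ = V/Q = 751/27.7 = 27.112 s.
Solution: C(t) = C_in + (C₀ − C_in) e^(−t/τ).
C(61.6) = 1.06 + (0.397 − 1.06)·e^(−61.6/27.112) = 1.06 + (-0.66300)·0.10310 = 0.99165 mg/L.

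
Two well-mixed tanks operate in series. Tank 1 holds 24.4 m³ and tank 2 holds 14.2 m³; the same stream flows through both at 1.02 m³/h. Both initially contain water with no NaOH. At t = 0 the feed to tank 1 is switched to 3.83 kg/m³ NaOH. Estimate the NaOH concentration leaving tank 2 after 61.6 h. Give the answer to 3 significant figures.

Time constants: τᵢ = Vᵢ/Q for each well-mixed tank.
τ₁ = 24.4/1.02 = 23.922 h; τ₂ = 14.2/1.02 = 13.922 h.
Tank 1: C₁ = C_in(1 − e^(−t/τ₁)). Tank 2 (τ₁ ≠ τ₂): C₂ = C_in[1 − (τ₁ e^(−t/τ₁) − τ₂ e^(−t/τ₂))/(τ₁ − τ₂)].
At t = 61.6: e^(−t/τ₁) = 0.076148, e^(−t/τ₂) = 0.011977.
C₂ = 3.83·[1 − (23.922·0.076148 − 13.922·0.011977)/(10.000)] = 3.83·0.83452 = 3.1962 kg/m³.

3.20 kg/m³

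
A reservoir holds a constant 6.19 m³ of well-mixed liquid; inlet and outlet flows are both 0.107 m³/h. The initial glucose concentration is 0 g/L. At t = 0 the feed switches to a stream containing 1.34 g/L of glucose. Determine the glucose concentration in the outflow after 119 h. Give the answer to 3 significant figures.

Species balance on the tank: V dC/dt = Q(C_in − C).
Time constant τ = V/Q = 6.19/0.107 = 57.850 h.
This is linear first-order; C(t) = C_in + (C₀ − C_in) e^(−t/τ).
C(119) = 1.34 + (0 − 1.34)·e^(−119/57.850) = 1.34 + (-1.3400)·0.12783 = 1.1687 g/L.

1.17 g/L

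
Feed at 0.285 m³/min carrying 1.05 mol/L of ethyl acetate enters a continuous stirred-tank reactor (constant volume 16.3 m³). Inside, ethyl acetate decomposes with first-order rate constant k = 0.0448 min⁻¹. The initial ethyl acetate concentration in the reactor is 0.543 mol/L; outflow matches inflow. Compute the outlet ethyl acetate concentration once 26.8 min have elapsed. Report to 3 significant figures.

V dC/dt = Q(C_in − C) − k V C.
dC/dt = (Q/V) C_in − (Q/V + k) C; effective rate a = Q/V + k = 0.017485 + 0.0448 = 0.062285 min⁻¹.
C_ss = Q C_in/(Q + kV) = 0.29476 mol/L; C(t) = C_ss + (C₀ − C_ss) e^(−a t).
C(26.8) = 0.29476 + (0.24824)·e^(−0.062285·26.8) = 0.29476 + (0.24824)·0.18839 = 0.34152 mol/L.

0.342 mol/L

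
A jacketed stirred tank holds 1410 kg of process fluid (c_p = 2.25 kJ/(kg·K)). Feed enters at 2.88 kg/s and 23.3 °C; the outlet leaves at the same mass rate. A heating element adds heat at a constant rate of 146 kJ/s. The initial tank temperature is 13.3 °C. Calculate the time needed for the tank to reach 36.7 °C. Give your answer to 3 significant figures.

First-law balance (no shaft work): M c_p dT/dt = ṁ c_p (T_in − T) + 146.
τ = M/ṁ = 489.58 s; T_ss = T_in + Q̇/(ṁ c_p) = 45.831 °C.
T(t) = T_ss + (T₀ − T_ss) e^(−t/τ). Set T = 36.7:
e^(−t/τ) = (36.7 − 45.831)/(13.3 − 45.831) = 0.28068
t = −489.58 · ln(0.28068) = 622.03 s.

622 s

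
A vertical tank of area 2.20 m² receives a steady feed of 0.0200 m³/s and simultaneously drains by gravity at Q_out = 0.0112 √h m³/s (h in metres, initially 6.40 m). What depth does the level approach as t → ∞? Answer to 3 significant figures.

Unsteady balance on liquid volume: A dh/dt = Q_in − 0.0112 √h. At steady state dh/dt = 0:
Q_in = 0.0112 √h_ss ⇒ √h_ss = 0.0200/0.0112 = 1.7857.
h_ss = 1.7857² = 3.1888 m. (Since h₀ = 6.40 m > h_ss, the level will fall toward this value.)

3.19 m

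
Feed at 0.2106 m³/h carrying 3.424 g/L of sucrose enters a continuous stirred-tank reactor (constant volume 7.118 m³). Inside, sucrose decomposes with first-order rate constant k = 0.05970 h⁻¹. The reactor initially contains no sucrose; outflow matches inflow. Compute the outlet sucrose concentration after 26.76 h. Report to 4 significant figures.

1.031 g/L

Accumulation = in − out − consumed: V dC/dt = Q C_in − Q C − k V C.
This is linear with rate a = Q/V + k = 0.0892870 h⁻¹.
C_ss = Q C_in/(Q + kV) = 1.13461 g/L; C(t) = C_ss + (C₀ − C_ss) e^(−a t).
C(26.76) = 1.13461 + (-1.13461)·e^(−0.0892870·26.76) = 1.13461 + (-1.13461)·0.0916921 = 1.03057 g/L.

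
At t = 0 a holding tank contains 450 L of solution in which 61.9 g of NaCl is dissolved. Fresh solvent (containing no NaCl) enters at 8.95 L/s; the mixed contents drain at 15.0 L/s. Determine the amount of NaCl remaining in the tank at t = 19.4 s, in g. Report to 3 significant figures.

Total volume: dV/dt = Q_in − Q_out = -6.0500 L/s, so V(t) = 450 − 6.0500 t and V(19.4) = 332.63 L.
No NaCl enters, so dm/dt = −Q_out · (m/V).
Separate: dm/m = −Q_out dt/V(t) ⇒ ln(m/m₀) = −(Q_out/(Q_in−Q_out)) ln(V/V₀).
m = m₀ (V₀/V)^(Q_out/(Q_in−Q_out)) = 61.9 × (450/332.63)^(-2.4793) = 29.260 g.

29.3 g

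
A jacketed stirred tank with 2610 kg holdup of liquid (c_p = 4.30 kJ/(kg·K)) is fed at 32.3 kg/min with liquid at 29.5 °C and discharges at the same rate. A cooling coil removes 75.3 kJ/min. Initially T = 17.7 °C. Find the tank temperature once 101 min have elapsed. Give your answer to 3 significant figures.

M c_p dT/dt = ṁ c_p (T_in − T) − Q̇.
Rearrange: dT/dt = (T_ss − T)/τ with τ = M/ṁ = 80.805 min and T_ss = T_in − Q̇/(ṁ c_p) = 28.958 °C.
This is linear first-order; T(t) = T_ss + (T₀ − T_ss) e^(−t/τ).
T(101) = 28.958 + (-11.258)·e^(−101/80.805) = 28.958 + (-11.258)·0.28653 = 25.732 °C.

25.7 °C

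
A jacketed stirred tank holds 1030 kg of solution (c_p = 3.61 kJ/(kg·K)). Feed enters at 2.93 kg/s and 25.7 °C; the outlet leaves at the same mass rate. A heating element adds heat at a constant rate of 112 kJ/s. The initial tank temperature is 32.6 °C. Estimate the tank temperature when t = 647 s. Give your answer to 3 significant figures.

35.7 °C

M c_p dT/dt = ṁ c_p (T_in − T) + Q̇.
Rearrange: dT/dt = (T_ss − T)/τ with τ = M/ṁ = 351.54 s and T_ss = T_in + Q̇/(ṁ c_p) = 36.289 °C.
This is linear first-order; T(t) = T_ss + (T₀ − T_ss) e^(−t/τ).
T(647) = 36.289 + (-3.6887)·e^(−647/351.54) = 36.289 + (-3.6887)·0.15874 = 35.703 °C.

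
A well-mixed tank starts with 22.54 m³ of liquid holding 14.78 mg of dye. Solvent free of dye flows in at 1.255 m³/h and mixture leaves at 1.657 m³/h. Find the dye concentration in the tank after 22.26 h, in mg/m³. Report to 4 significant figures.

0.1352 mg/m³

Let m(t) be the amount of dye. Volume: V(t) = V₀ + (Q_in − Q_out) t = 22.54 − 0.402000 t; V(22.26) = 13.5915 m³.
Solute balance: dm/dt = 0 − Q_out C = −Q_out m/V(t).
Separate: dm/m = −Q_out dt/V(t) ⇒ ln(m/m₀) = −(Q_out/(Q_in−Q_out)) ln(V/V₀).
m = m₀ (V₀/V)^(Q_out/(Q_in−Q_out)) = 14.78 × (22.54/13.5915)^(-4.12189) = 1.83716 mg.
C = m/V = 1.83716/13.5915 = 0.135170 mg/m³.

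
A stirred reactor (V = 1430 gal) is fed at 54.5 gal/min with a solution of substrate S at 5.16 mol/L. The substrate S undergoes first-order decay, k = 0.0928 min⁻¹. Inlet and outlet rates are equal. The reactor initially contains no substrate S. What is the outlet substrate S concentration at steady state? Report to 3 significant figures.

1.50 mol/L

Accumulation = in − out − consumed: V dC/dt = Q C_in − Q C − k V C.
At steady state: 0 = Q C_in − (Q + kV) C_ss, so C_ss = Q C_in/(Q + kV).
C_ss = 54.5·5.16/(54.5 + 0.0928·1430) = 281.22/187.20 = 1.5022 mol/L.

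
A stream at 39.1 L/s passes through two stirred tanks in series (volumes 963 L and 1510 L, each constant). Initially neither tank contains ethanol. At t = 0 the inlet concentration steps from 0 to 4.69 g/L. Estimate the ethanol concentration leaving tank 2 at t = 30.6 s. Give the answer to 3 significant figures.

1.21 g/L

Each tank obeys Vᵢ dCᵢ/dt = Q(Cᵢ₋₁ − Cᵢ), so τᵢ = Vᵢ/Q.
τ₁ = 963/39.1 = 24.629 s; τ₂ = 1510/39.1 = 38.619 s.
Solving the cascade with C₁(0)=C₂(0)=0 gives C₂(t) = C_in[1 − (τ₁ e^(−t/τ₁) − τ₂ e^(−t/τ₂))/(τ₁ − τ₂)].
At t = 30.6: e^(−t/τ₁) = 0.28868, e^(−t/τ₂) = 0.45278.
C₂ = 4.69·[1 − (24.629·0.28868 − 38.619·0.45278)/(-13.990)] = 4.69·0.25833 = 1.2116 g/L.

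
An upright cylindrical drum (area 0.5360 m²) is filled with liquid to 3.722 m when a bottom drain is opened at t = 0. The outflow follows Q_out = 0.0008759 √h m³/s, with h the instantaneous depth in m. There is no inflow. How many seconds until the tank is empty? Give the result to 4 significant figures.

Accumulation of liquid (constant cross-section A): A dh/dt = −0.0008759 √h.
This is separable: 2 d(√h)/dt = −0.0008759/A, so √h = √h₀ − (0.0008759/(2A)) t.
Set h = 0: 2√h₀ = (0.0008759/A) t_empty ⇒ t_empty = 2A√h₀/0.0008759.
t_empty = 2·0.5360·√3.722/0.0008759 = 1.07200·1.92925/0.0008759 = 2361.18 s.

2361 s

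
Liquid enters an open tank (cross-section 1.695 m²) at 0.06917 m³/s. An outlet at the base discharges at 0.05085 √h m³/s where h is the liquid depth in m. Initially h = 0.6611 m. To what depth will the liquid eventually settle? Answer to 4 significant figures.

1.850 m

Accumulation of liquid (constant cross-section A): A dh/dt = Q_in − 0.05085 √h. At steady state dh/dt = 0:
Q_in = 0.05085 √h_ss ⇒ √h_ss = 0.06917/0.05085 = 1.36028.
h_ss = 1.36028² = 1.85035 m. (Since h₀ = 0.6611 m < h_ss, the level will rise toward this value.)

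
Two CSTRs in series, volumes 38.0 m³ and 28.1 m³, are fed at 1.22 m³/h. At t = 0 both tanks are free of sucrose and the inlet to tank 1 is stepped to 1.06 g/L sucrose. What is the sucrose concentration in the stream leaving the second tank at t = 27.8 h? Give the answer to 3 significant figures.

Each tank obeys Vᵢ dCᵢ/dt = Q(Cᵢ₋₁ − Cᵢ), so τᵢ = Vᵢ/Q.
τ₁ = 38.0/1.22 = 31.148 h; τ₂ = 28.1/1.22 = 23.033 h.
Tank 1: C₁ = C_in(1 − e^(−t/τ₁)). Tank 2 (τ₁ ≠ τ₂): C₂ = C_in[1 − (τ₁ e^(−t/τ₁) − τ₂ e^(−t/τ₂))/(τ₁ − τ₂)].
At t = 27.8: e^(−t/τ₁) = 0.40962, e^(−t/τ₂) = 0.29910.
C₂ = 1.06·[1 − (31.148·0.40962 − 23.033·0.29910)/(8.1148)] = 1.06·0.27669 = 0.29329 g/L.

0.293 g/L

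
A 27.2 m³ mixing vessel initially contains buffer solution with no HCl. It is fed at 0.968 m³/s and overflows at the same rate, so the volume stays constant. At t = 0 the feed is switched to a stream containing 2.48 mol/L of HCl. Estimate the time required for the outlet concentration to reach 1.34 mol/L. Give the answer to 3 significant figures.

21.8 s

Species balance: V dC/dt = Q(C_in − C) ⇒ τ = V/Q = 28.099 s.
C(t) = C_in + (C₀ − C_in) e^(−t/τ). Set C = 1.34 and solve for t:
e^(−t/τ) = (C − C_in)/(C₀ − C_in) = (1.34 − 2.48)/(0 − 2.48) = 0.45968
t = −τ ln(…) = 28.099 × 0.77723 = 21.840 s.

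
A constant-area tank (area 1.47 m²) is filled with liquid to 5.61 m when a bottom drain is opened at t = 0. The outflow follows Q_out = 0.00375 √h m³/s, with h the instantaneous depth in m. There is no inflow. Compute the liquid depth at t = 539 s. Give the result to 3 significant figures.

2.83 m

Volume balance on the tank: A dh/dt = −0.00375 √h.
∫ h^(−1/2) dh = −(0.00375/A) ∫ dt, giving 2√h = 2√h₀ − (0.00375/A) t.
√h = √5.61 − 0.00375·539/(2·1.47) = 2.3685 − 0.68750 = 1.6810.
h = 1.6810² = 2.8259 m.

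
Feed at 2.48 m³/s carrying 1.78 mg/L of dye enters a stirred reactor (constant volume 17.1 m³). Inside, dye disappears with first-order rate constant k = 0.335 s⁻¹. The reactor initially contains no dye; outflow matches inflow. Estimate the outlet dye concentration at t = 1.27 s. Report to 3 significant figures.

Species balance: V dC/dt = Q C_in − Q C − k V C.
This is linear with rate a = Q/V + k = 0.48003 s⁻¹.
C_ss = Q C_in/(Q + kV) = 0.53778 mg/L; C(t) = C_ss + (C₀ − C_ss) e^(−a t).
C(1.27) = 0.53778 + (-0.53778)·e^(−0.48003·1.27) = 0.53778 + (-0.53778)·0.54355 = 0.24547 mg/L.

0.245 mg/L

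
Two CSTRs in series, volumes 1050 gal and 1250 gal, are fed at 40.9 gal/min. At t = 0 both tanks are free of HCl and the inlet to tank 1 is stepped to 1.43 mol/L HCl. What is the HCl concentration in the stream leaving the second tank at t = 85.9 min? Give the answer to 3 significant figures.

Species balance on tank i: dCᵢ/dt = (Cᵢ₋₁ − Cᵢ)/τᵢ with τᵢ = Vᵢ/Q.
τ₁ = 1050/40.9 = 25.672 min; τ₂ = 1250/40.9 = 30.562 min.
Solving the cascade with C₁(0)=C₂(0)=0 gives C₂(t) = C_in[1 − (τ₁ e^(−t/τ₁) − τ₂ e^(−t/τ₂))/(τ₁ − τ₂)].
At t = 85.9: e^(−t/τ₁) = 0.035225, e^(−t/τ₂) = 0.060166.
C₂ = 1.43·[1 − (25.672·0.035225 − 30.562·0.060166)/(-4.8900)] = 1.43·0.80889 = 1.1567 mol/L.

1.16 mol/L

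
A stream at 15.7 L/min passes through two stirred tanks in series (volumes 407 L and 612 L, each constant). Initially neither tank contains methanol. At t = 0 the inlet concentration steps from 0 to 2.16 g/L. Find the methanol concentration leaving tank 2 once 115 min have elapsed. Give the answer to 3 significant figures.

Each tank obeys Vᵢ dCᵢ/dt = Q(Cᵢ₋₁ − Cᵢ), so τᵢ = Vᵢ/Q.
τ₁ = 407/15.7 = 25.924 min; τ₂ = 612/15.7 = 38.981 min.
Solving the cascade with C₁(0)=C₂(0)=0 gives C₂(t) = C_in[1 − (τ₁ e^(−t/τ₁) − τ₂ e^(−t/τ₂))/(τ₁ − τ₂)].
At t = 115: e^(−t/τ₁) = 0.011842, e^(−t/τ₂) = 0.052331.
C₂ = 2.16·[1 − (25.924·0.011842 − 38.981·0.052331)/(-13.057)] = 2.16·0.86728 = 1.8733 g/L.

1.87 g/L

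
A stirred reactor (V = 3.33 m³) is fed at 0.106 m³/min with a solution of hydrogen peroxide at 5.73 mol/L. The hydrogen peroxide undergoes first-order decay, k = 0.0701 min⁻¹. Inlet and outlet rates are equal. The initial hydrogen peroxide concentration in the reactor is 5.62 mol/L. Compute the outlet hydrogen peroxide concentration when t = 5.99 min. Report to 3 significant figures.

3.87 mol/L

Species balance: V dC/dt = Q C_in − Q C − k V C.
dC/dt = (Q/V) C_in − (Q/V + k) C; effective rate a = Q/V + k = 0.031832 + 0.0701 = 0.10193 min⁻¹.
C_ss = Q C_in/(Q + kV) = 1.7894 mol/L; C(t) = C_ss + (C₀ − C_ss) e^(−a t).
C(5.99) = 1.7894 + (3.8306)·e^(−0.10193·5.99) = 1.7894 + (3.8306)·0.54304 = 3.8696 mol/L.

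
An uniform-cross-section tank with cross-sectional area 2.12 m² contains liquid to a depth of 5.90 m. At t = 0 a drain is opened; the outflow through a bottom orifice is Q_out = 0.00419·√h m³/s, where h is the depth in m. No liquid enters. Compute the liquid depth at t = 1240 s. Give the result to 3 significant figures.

With no inflow, A dh/dt = −0.00419 √h.
∫ h^(−1/2) dh = −(0.00419/A) ∫ dt, giving 2√h = 2√h₀ − (0.00419/A) t.
√h = √5.90 − 0.00419·1240/(2·2.12) = 2.4290 − 1.2254 = 1.2036.
h = 1.2036² = 1.4487 m.

1.45 m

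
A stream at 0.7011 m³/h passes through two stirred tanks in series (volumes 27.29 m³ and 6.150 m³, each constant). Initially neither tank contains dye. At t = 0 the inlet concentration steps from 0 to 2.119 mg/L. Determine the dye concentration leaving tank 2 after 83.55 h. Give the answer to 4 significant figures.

Species balance on tank i: dCᵢ/dt = (Cᵢ₋₁ − Cᵢ)/τᵢ with τᵢ = Vᵢ/Q.
τ₁ = 27.29/0.7011 = 38.9245 h; τ₂ = 6.150/0.7011 = 8.77193 h.
Tank 1: C₁ = C_in(1 − e^(−t/τ₁)). Tank 2 (τ₁ ≠ τ₂): C₂ = C_in[1 − (τ₁ e^(−t/τ₁) − τ₂ e^(−t/τ₂))/(τ₁ − τ₂)].
At t = 83.55: e^(−t/τ₁) = 0.116897, e^(−t/τ₂) = 7.30256e-05.
C₂ = 2.119·[1 − (38.9245·0.116897 − 8.77193·7.30256e-05)/(30.1526)] = 2.119·0.849117 = 1.79928 mg/L.

1.799 mg/L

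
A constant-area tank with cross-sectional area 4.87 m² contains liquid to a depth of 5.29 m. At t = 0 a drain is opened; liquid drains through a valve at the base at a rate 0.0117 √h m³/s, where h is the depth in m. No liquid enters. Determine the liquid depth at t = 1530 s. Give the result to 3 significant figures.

With no inflow, A dh/dt = −0.0117 √h.
Separate and integrate: 2(√h − √h₀) = −(0.0117/A) t.
√h = √5.29 − 0.0117·1530/(2·4.87) = 2.3000 − 1.8379 = 0.46211.
h = 0.46211² = 0.21355 m.

0.214 m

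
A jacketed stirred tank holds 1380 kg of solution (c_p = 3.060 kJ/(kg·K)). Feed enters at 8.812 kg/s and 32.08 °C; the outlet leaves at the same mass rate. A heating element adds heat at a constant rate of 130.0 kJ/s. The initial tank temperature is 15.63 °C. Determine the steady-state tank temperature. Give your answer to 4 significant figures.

Heat balance on the well-mixed liquid: M c_p dT/dt = ṁ c_p (T_in − T) + 130.0.
At steady state dT/dt = 0 ⇒ T_ss = T_in + Q̇/(ṁ c_p) = 32.08 + 130.0/(8.812·3.060) = 36.9011 °C.

36.90 °C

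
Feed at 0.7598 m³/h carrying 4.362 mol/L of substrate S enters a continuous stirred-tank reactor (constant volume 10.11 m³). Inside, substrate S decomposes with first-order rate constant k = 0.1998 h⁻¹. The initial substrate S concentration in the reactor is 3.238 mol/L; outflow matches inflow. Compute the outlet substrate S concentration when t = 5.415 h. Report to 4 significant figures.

1.654 mol/L

Species balance: V dC/dt = Q C_in − Q C − k V C.
This is linear with rate a = Q/V + k = 0.274953 h⁻¹.
C_ss = Q C_in/(Q + kV) = 1.19227 mol/L; C(t) = C_ss + (C₀ − C_ss) e^(−a t).
C(5.415) = 1.19227 + (2.04573)·e^(−0.274953·5.415) = 1.19227 + (2.04573)·0.225627 = 1.65384 mol/L.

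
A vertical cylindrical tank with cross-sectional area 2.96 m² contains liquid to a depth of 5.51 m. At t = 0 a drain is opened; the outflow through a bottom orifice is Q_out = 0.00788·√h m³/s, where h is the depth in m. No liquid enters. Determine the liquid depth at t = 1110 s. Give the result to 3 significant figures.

Accumulation of liquid (constant cross-section A): A dh/dt = −0.00788 √h.
Separate and integrate: 2(√h − √h₀) = −(0.00788/A) t.
√h = √5.51 − 0.00788·1110/(2·2.96) = 2.3473 − 1.4775 = 0.86984.
h = 0.86984² = 0.75662 m.

0.757 m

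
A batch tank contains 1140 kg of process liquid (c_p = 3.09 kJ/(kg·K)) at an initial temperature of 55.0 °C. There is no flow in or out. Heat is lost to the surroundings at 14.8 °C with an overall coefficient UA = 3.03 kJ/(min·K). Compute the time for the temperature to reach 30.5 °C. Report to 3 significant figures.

Energy balance: M c_p dT/dt = −UA(T − T_amb).
τ = M c_p/UA = 1162.6 min; T_ss = T_amb = 14.800 °C.
T(t) = T_ss + (T₀ − T_ss)e^(−t/τ); set T = 30.5:
t = −τ ln[(T − T_ss)/(T₀ − T_ss)] = −1162.6 · ln(0.39055) = 1093.1 min.

1090 min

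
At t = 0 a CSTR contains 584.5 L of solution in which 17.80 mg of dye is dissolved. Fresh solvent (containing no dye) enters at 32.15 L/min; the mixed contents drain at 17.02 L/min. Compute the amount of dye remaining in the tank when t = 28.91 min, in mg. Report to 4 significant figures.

Let m(t) be the amount of dye. Volume: V(t) = V₀ + (Q_in − Q_out) t = 584.5 + 15.1300 t; V(28.91) = 1021.91 L.
No dye enters, so dm/dt = −Q_out · (m/V).
dm/m = −Q_out dt/(V₀ + 15.1300 t); integrating gives ln(m/m₀) = −(Q_out/(Q_in−Q_out)) ln(V/V₀).
m = m₀ (V₀/V)^(Q_out/(Q_in−Q_out)) = 17.80 × (584.5/1021.91)^(1.12492) = 9.49476 mg.

9.495 mg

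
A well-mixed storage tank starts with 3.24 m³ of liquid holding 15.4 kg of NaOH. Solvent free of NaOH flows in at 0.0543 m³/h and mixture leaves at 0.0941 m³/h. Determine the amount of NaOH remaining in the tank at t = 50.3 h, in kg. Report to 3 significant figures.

Let m(t) be the amount of NaOH. Volume: V(t) = V₀ + (Q_in − Q_out) t = 3.24 − 0.039800 t; V(50.3) = 1.2381 m³.
No NaOH enters, so dm/dt = −Q_out · (m/V).
dm/m = −Q_out dt/(V₀ − 0.039800 t); integrating gives ln(m/m₀) = −(Q_out/(Q_in−Q_out)) ln(V/V₀).
m = m₀ (V₀/V)^(Q_out/(Q_in−Q_out)) = 15.4 × (3.24/1.2381)^(-2.3643) = 1.5838 kg.

1.58 kg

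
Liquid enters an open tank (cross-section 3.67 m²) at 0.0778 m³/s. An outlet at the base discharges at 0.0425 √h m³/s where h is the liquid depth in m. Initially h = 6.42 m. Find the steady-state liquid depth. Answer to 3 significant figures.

Level balance: A dh/dt = 0.0778 − 0.0425 √h. Setting dh/dt = 0:
Q_in = 0.0425 √h_ss ⇒ √h_ss = 0.0778/0.0425 = 1.8306.
h_ss = 1.8306² = 3.3511 m. (Since h₀ = 6.42 m > h_ss, the level will fall toward this value.)

3.35 m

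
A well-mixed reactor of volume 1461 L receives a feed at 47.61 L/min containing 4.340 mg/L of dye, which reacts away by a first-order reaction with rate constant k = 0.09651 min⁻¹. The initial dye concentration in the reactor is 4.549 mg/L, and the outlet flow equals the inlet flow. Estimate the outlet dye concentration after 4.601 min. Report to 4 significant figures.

3.002 mg/L

Accumulation = in − out − consumed: V dC/dt = Q C_in − Q C − k V C.
dC/dt = (Q/V) C_in − (Q/V + k) C; effective rate a = Q/V + k = 0.0325873 + 0.09651 = 0.129097 min⁻¹.
C_ss = Q C_in/(Q + kV) = 1.09552 mg/L; C(t) = C_ss + (C₀ − C_ss) e^(−a t).
C(4.601) = 1.09552 + (3.45348)·e^(−0.129097·4.601) = 1.09552 + (3.45348)·0.552127 = 3.00228 mg/L.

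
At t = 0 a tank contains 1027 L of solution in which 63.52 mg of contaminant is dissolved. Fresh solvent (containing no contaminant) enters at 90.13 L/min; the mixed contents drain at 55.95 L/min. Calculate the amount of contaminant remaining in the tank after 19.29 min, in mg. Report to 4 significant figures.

28.21 mg

Total volume: dV/dt = Q_in − Q_out = 34.1800 L/min, so V(t) = 1027 + 34.1800 t and V(19.29) = 1686.33 L.
Species balance (pure solvent in): dm/dt = −Q_out · m/V(t).
Separate: dm/m = −Q_out dt/V(t) ⇒ ln(m/m₀) = −(Q_out/(Q_in−Q_out)) ln(V/V₀).
m = m₀ (V₀/V)^(Q_out/(Q_in−Q_out)) = 63.52 × (1027/1686.33)^(1.63692) = 28.2073 mg.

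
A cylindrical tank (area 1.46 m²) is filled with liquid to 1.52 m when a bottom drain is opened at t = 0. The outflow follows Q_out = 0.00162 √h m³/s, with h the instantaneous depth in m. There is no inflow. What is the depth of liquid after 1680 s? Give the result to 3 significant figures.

0.0905 m

Mass balance (ρ constant): A dh/dt = −0.00162 √h.
∫ h^(−1/2) dh = −(0.00162/A) ∫ dt, giving 2√h = 2√h₀ − (0.00162/A) t.
√h = √1.52 − 0.00162·1680/(2·1.46) = 1.2329 − 0.93205 = 0.30083.
h = 0.30083² = 0.090497 m.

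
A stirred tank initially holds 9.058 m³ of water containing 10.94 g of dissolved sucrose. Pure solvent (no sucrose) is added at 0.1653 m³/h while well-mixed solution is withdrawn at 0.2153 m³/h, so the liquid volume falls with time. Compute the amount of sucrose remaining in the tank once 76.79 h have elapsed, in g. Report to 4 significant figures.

Let m(t) be the amount of sucrose. Volume: V(t) = V₀ + (Q_in − Q_out) t = 9.058 − 0.0500000 t; V(76.79) = 5.21850 m³.
Species balance (pure solvent in): dm/dt = −Q_out · m/V(t).
Separate: dm/m = −Q_out dt/V(t) ⇒ ln(m/m₀) = −(Q_out/(Q_in−Q_out)) ln(V/V₀).
m = m₀ (V₀/V)^(Q_out/(Q_in−Q_out)) = 10.94 × (9.058/5.21850)^(-4.30600) = 1.01809 g.

1.018 g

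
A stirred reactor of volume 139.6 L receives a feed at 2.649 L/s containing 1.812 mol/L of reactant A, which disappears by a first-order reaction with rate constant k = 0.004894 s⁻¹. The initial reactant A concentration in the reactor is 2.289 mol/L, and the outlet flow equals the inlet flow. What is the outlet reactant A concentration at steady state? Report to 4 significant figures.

1.440 mol/L

Accumulation = in − out − consumed: V dC/dt = Q C_in − Q C − k V C.
Steady state (dC/dt = 0): C_ss = Q C_in/(Q + kV) = C_in/(1 + kV/Q).
C_ss = 2.649·1.812/(2.649 + 0.004894·139.6) = 4.79999/3.33220 = 1.44049 mol/L.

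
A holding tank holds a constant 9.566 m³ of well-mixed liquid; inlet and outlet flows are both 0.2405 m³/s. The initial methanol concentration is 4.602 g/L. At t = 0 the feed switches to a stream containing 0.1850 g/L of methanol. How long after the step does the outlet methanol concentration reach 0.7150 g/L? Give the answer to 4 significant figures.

Unsteady species balance (constant V, well mixed): V dC/dt = Q(C_in − C), so τ = V/Q = 39.7755 s.
C(t) = C_in + (C₀ − C_in) e^(−t/τ). Set C = 0.7150 and solve for t:
e^(−t/τ) = (C − C_in)/(C₀ − C_in) = (0.7150 − 0.1850)/(4.602 − 0.1850) = 0.119991
t = −τ ln(…) = 39.7755 × 2.12034 = 84.3375 s.

84.34 s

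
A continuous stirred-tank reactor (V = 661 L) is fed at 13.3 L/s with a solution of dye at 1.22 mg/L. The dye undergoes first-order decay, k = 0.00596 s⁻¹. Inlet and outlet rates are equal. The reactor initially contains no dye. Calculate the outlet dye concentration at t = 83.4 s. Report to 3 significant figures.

Accumulation = in − out − consumed: V dC/dt = Q C_in − Q C − k V C.
dC/dt = (Q/V) C_in − (Q/V + k) C; effective rate a = Q/V + k = 0.020121 + 0.00596 = 0.026081 s⁻¹.
C_ss = Q C_in/(Q + kV) = 0.94121 mg/L; C(t) = C_ss + (C₀ − C_ss) e^(−a t).
C(83.4) = 0.94121 + (-0.94121)·e^(−0.026081·83.4) = 0.94121 + (-0.94121)·0.11359 = 0.83430 mg/L.

0.834 mg/L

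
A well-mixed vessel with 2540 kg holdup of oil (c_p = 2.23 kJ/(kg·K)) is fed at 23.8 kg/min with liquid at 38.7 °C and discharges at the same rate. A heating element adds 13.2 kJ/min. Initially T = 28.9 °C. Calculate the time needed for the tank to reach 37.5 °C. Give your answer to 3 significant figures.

Heat balance on the well-mixed liquid: M c_p dT/dt = ṁ c_p (T_in − T) + 13.2.
τ = M/ṁ = 106.72 min; T_ss = T_in + Q̇/(ṁ c_p) = 38.949 °C.
T(t) = T_ss + (T₀ − T_ss) e^(−t/τ). Set T = 37.5:
e^(−t/τ) = (37.5 − 38.949)/(28.9 − 38.949) = 0.14417
t = −106.72 · ln(0.14417) = 206.70 min.

207 min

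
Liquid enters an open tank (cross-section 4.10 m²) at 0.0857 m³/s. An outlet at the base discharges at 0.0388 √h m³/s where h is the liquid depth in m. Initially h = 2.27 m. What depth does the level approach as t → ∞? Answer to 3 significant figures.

Level balance: A dh/dt = 0.0857 − 0.0388 √h. Setting dh/dt = 0:
Q_in = 0.0388 √h_ss ⇒ √h_ss = 0.0857/0.0388 = 2.2088.
h_ss = 2.2088² = 4.8786 m. (Since h₀ = 2.27 m < h_ss, the level will rise toward this value.)

4.88 m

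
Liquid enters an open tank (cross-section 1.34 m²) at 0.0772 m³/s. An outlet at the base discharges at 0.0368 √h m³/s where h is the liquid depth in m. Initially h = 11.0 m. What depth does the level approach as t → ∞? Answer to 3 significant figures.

Level balance: A dh/dt = 0.0772 − 0.0368 √h. Setting dh/dt = 0:
Q_in = 0.0368 √h_ss ⇒ √h_ss = 0.0772/0.0368 = 2.0978.
h_ss = 2.0978² = 4.4009 m. (Since h₀ = 11.0 m > h_ss, the level will fall toward this value.)

4.40 m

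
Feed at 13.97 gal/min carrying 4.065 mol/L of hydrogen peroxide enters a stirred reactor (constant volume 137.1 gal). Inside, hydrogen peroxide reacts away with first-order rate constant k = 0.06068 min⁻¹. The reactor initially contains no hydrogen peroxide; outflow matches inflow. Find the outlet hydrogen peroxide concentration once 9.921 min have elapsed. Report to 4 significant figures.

2.040 mol/L

V dC/dt = Q(C_in − C) − k V C.
This is linear with rate a = Q/V + k = 0.162576 min⁻¹.
C_ss = Q C_in/(Q + kV) = 2.54778 mol/L; C(t) = C_ss + (C₀ − C_ss) e^(−a t).
C(9.921) = 2.54778 + (-2.54778)·e^(−0.162576·9.921) = 2.54778 + (-2.54778)·0.199305 = 2.04000 mol/L.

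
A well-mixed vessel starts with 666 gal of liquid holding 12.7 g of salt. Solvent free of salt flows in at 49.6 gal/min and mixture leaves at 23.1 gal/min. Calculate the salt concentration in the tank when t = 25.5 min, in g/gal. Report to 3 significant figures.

Total volume: dV/dt = Q_in − Q_out = 26.500 gal/min, so V(t) = 666 + 26.500 t and V(25.5) = 1341.8 gal.
Species balance (pure solvent in): dm/dt = −Q_out · m/V(t).
dm/m = −Q_out dt/(V₀ + 26.500 t); integrating gives ln(m/m₀) = −(Q_out/(Q_in−Q_out)) ln(V/V₀).
m = m₀ (V₀/V)^(Q_out/(Q_in−Q_out)) = 12.7 × (666/1341.8)^(0.87170) = 6.8966 g.
C = m/V = 6.8966/1341.8 = 0.0051400 g/gal.

0.00514 g/gal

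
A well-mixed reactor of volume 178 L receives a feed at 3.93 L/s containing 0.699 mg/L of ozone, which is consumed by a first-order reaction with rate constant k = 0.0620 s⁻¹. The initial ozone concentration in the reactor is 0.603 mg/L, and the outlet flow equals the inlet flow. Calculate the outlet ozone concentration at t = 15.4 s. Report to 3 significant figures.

0.298 mg/L

Species balance: V dC/dt = Q C_in − Q C − k V C.
dC/dt = (Q/V) C_in − (Q/V + k) C; effective rate a = Q/V + k = 0.022079 + 0.0620 = 0.084079 s⁻¹.
C_ss = Q C_in/(Q + kV) = 0.18355 mg/L; C(t) = C_ss + (C₀ − C_ss) e^(−a t).
C(15.4) = 0.18355 + (0.41945)·e^(−0.084079·15.4) = 0.18355 + (0.41945)·0.27395 = 0.29846 mg/L.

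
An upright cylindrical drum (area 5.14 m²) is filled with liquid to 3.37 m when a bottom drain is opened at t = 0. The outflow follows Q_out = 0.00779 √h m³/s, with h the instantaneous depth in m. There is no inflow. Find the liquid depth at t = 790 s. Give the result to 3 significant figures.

1.53 m

With no inflow, A dh/dt = −0.00779 √h.
∫ h^(−1/2) dh = −(0.00779/A) ∫ dt, giving 2√h = 2√h₀ − (0.00779/A) t.
√h = √3.37 − 0.00779·790/(2·5.14) = 1.8358 − 0.59865 = 1.2371.
h = 1.2371² = 1.5304 m.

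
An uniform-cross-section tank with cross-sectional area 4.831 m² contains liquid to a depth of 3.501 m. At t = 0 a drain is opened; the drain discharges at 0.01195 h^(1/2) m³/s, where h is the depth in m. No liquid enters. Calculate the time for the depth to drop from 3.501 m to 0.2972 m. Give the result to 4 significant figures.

1072 s

A dh/dt = −Q_out = −0.01195 √h.
This is separable: 2 d(√h)/dt = −0.01195/A, so √h = √h₀ − (0.01195/(2A)) t.
t = 2A(√h₀ − √h)/0.01195 = 2·4.831·(√3.501 − √0.2972)/0.01195
  = 9.66200 × (1.87110 − 0.545161) / 0.01195 = 1072.07 s.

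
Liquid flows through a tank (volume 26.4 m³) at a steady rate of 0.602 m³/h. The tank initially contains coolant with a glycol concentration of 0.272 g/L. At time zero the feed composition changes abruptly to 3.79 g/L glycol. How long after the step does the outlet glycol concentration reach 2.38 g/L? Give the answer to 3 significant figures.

Species balance: V dC/dt = Q(C_in − C) ⇒ τ = V/Q = 43.854 h.
C(t) = C_in + (C₀ − C_in) e^(−t/τ). Set C = 2.38 and solve for t:
e^(−t/τ) = (C − C_in)/(C₀ − C_in) = (2.38 − 3.79)/(0.272 − 3.79) = 0.40080
t = −τ ln(…) = 43.854 × 0.91430 = 40.096 h.

40.1 h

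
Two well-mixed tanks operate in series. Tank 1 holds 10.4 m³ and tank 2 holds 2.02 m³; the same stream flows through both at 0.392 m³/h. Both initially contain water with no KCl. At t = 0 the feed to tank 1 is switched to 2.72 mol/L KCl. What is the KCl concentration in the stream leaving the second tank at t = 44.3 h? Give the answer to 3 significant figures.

2.08 mol/L

Time constants: τᵢ = Vᵢ/Q for each well-mixed tank.
τ₁ = 10.4/0.392 = 26.531 h; τ₂ = 2.02/0.392 = 5.1531 h.
Solving the cascade with C₁(0)=C₂(0)=0 gives C₂(t) = C_in[1 − (τ₁ e^(−t/τ₁) − τ₂ e^(−t/τ₂))/(τ₁ − τ₂)].
At t = 44.3: e^(−t/τ₁) = 0.18829, e^(−t/τ₂) = 0.00018469.
C₂ = 2.72·[1 − (26.531·0.18829 − 5.1531·0.00018469)/(21.378)] = 2.72·0.76637 = 2.0845 mol/L.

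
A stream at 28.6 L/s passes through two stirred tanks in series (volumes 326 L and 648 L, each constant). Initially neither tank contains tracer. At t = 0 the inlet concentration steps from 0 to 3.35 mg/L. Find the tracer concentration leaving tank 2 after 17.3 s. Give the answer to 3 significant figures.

0.952 mg/L

Each tank obeys Vᵢ dCᵢ/dt = Q(Cᵢ₋₁ − Cᵢ), so τᵢ = Vᵢ/Q.
τ₁ = 326/28.6 = 11.399 s; τ₂ = 648/28.6 = 22.657 s.
Tank 1: C₁ = C_in(1 − e^(−t/τ₁)). Tank 2 (τ₁ ≠ τ₂): C₂ = C_in[1 − (τ₁ e^(−t/τ₁) − τ₂ e^(−t/τ₂))/(τ₁ − τ₂)].
At t = 17.3: e^(−t/τ₁) = 0.21921, e^(−t/τ₂) = 0.46601.
C₂ = 3.35·[1 − (11.399·0.21921 − 22.657·0.46601)/(-11.259)] = 3.35·0.28412 = 0.95182 mg/L.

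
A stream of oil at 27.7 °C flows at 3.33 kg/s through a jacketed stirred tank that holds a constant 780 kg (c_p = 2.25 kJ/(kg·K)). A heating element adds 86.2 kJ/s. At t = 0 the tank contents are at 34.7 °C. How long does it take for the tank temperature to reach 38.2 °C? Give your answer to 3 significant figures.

First-law balance (no shaft work): M c_p dT/dt = ṁ c_p (T_in − T) + 86.2.
τ = M/ṁ = 234.23 s; T_ss = T_in + Q̇/(ṁ c_p) = 39.205 °C.
T(t) = T_ss + (T₀ − T_ss) e^(−t/τ). Set T = 38.2:
e^(−t/τ) = (38.2 − 39.205)/(34.7 − 39.205) = 0.22306
t = −234.23 · ln(0.22306) = 351.43 s.

351 s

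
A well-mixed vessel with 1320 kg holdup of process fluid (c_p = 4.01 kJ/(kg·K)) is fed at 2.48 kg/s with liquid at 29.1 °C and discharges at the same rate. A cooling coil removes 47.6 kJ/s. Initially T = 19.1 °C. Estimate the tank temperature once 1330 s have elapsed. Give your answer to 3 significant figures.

23.9 °C

M c_p dT/dt = ṁ c_p (T_in − T) − Q̇.
τ = M/ṁ = 532.26 s; T_ss = T_in − Q̇/(ṁ c_p) = 29.1 − 47.6/(2.48·4.01) = 24.314 °C.
Integrating: T(t) = T_ss + (T₀ − T_ss) e^(−t/τ).
T(1330) = 24.314 + (-5.2136)·e^(−1330/532.26) = 24.314 + (-5.2136)·0.082185 = 23.885 °C.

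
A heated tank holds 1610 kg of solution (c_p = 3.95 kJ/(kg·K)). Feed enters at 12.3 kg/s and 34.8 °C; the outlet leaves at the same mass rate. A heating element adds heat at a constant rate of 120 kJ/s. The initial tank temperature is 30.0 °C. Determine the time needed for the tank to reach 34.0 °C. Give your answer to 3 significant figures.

M c_p dT/dt = ṁ c_p (T_in − T) + Q̇.
τ = M/ṁ = 130.89 s; T_ss = T_in + Q̇/(ṁ c_p) = 37.270 °C.
T(t) = T_ss + (T₀ − T_ss) e^(−t/τ). Set T = 34.0:
e^(−t/τ) = (34.0 − 37.270)/(30.0 − 37.270) = 0.44979
t = −130.89 · ln(0.44979) = 104.58 s.

105 s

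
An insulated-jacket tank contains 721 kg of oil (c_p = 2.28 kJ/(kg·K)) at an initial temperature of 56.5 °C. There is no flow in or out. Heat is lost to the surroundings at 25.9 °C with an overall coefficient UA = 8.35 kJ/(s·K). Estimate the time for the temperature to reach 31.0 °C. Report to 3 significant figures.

353 s

Lumped-capacitance energy balance: M c_p dT/dt = UA(T_amb − T).
τ = M c_p/UA = 196.87 s; T_ss = T_amb = 25.900 °C.
T(t) = T_ss + (T₀ − T_ss)e^(−t/τ); set T = 31.0:
t = −τ ln[(T − T_ss)/(T₀ − T_ss)] = −196.87 · ln(0.16667) = 352.75 s.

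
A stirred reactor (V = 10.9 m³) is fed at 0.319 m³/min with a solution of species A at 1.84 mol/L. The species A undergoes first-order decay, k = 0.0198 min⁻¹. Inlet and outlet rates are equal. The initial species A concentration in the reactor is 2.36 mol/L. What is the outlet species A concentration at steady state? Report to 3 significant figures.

V dC/dt = Q(C_in − C) − k V C.
At steady state: 0 = Q C_in − (Q + kV) C_ss, so C_ss = Q C_in/(Q + kV).
C_ss = 0.319·1.84/(0.319 + 0.0198·10.9) = 0.58696/0.53482 = 1.0975 mol/L.

1.10 mol/L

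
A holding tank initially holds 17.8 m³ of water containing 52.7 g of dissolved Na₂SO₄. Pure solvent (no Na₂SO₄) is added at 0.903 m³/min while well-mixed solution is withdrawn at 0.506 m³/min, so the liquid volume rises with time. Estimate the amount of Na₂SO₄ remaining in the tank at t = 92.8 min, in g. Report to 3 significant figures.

Total volume: dV/dt = Q_in − Q_out = 0.39700 m³/min, so V(t) = 17.8 + 0.39700 t and V(92.8) = 54.642 m³.
No Na₂SO₄ enters, so dm/dt = −Q_out · (m/V).
dm/m = −Q_out dt/(V₀ + 0.39700 t); integrating gives ln(m/m₀) = −(Q_out/(Q_in−Q_out)) ln(V/V₀).
m = m₀ (V₀/V)^(Q_out/(Q_in−Q_out)) = 52.7 × (17.8/54.642)^(1.2746) = 12.617 g.

12.6 g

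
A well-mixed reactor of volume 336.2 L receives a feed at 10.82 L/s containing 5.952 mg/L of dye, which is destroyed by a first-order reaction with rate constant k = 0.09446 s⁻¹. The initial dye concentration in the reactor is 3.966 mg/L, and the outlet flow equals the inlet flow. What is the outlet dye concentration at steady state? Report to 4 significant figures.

1.513 mg/L

Accumulation = in − out − consumed: V dC/dt = Q C_in − Q C − k V C.
Steady state (dC/dt = 0): C_ss = Q C_in/(Q + kV) = C_in/(1 + kV/Q).
C_ss = 10.82·5.952/(10.82 + 0.09446·336.2) = 64.4006/42.5775 = 1.51255 mg/L.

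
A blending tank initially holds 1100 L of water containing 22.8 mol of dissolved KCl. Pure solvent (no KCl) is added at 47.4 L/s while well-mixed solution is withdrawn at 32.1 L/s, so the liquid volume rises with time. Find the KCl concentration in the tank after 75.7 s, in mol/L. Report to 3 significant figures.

0.00223 mol/L

Let m(t) be the amount of KCl. Volume: V(t) = V₀ + (Q_in − Q_out) t = 1100 + 15.300 t; V(75.7) = 2258.2 L.
No KCl enters, so dm/dt = −Q_out · (m/V).
Separate: dm/m = −Q_out dt/V(t) ⇒ ln(m/m₀) = −(Q_out/(Q_in−Q_out)) ln(V/V₀).
m = m₀ (V₀/V)^(Q_out/(Q_in−Q_out)) = 22.8 × (1100/2258.2)^(2.0980) = 5.0416 mol.
C = m/V = 5.0416/2258.2 = 0.0022326 mol/L.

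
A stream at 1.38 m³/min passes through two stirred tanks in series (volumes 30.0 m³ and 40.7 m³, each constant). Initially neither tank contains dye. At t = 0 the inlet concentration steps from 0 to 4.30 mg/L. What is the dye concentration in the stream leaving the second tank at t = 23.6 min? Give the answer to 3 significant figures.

1.02 mg/L

Species balance on tank i: dCᵢ/dt = (Cᵢ₋₁ − Cᵢ)/τᵢ with τᵢ = Vᵢ/Q.
τ₁ = 30.0/1.38 = 21.739 min; τ₂ = 40.7/1.38 = 29.493 min.
Solving the cascade with C₁(0)=C₂(0)=0 gives C₂(t) = C_in[1 − (τ₁ e^(−t/τ₁) − τ₂ e^(−t/τ₂))/(τ₁ − τ₂)].
At t = 23.6: e^(−t/τ₁) = 0.33770, e^(−t/τ₂) = 0.44924.
C₂ = 4.30·[1 − (21.739·0.33770 − 29.493·0.44924)/(-7.7536)] = 4.30·0.23803 = 1.0235 mg/L.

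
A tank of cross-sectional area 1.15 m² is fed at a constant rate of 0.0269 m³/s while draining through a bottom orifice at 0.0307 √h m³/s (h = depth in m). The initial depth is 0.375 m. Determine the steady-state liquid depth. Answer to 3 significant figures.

0.768 m

Level balance: A dh/dt = 0.0269 − 0.0307 √h. Setting dh/dt = 0:
Q_in = 0.0307 √h_ss ⇒ √h_ss = 0.0269/0.0307 = 0.87622.
h_ss = 0.87622² = 0.76776 m. (Since h₀ = 0.375 m < h_ss, the level will rise toward this value.)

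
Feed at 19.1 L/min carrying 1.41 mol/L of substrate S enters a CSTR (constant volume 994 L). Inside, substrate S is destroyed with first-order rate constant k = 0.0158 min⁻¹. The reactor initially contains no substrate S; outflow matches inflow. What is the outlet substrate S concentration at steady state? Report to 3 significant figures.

0.774 mol/L

Accumulation = in − out − consumed: V dC/dt = Q C_in − Q C − k V C.
At steady state: 0 = Q C_in − (Q + kV) C_ss, so C_ss = Q C_in/(Q + kV).
C_ss = 19.1·1.41/(19.1 + 0.0158·994) = 26.931/34.805 = 0.77376 mol/L.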